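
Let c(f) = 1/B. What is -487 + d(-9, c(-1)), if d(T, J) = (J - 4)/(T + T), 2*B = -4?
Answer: -1947/4 ≈ -486.75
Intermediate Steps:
B = -2 (B = (½)*(-4) = -2)
c(f) = -½ (c(f) = 1/(-2) = -½)
d(T, J) = (-4 + J)/(2*T) (d(T, J) = (-4 + J)/((2*T)) = (-4 + J)*(1/(2*T)) = (-4 + J)/(2*T))
-487 + d(-9, c(-1)) = -487 + (½)*(-4 - ½)/(-9) = -487 + (½)*(-⅑)*(-9/2) = -487 + ¼ = -1947/4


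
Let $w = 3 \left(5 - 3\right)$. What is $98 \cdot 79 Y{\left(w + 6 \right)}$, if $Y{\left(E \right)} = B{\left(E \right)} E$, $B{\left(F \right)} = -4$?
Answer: $-371616$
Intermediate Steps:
$w = 6$ ($w = 3 \cdot 2 = 6$)
$Y{\left(E \right)} = - 4 E$
$98 \cdot 79 Y{\left(w + 6 \right)} = 98 \cdot 79 \left(- 4 \left(6 + 6\right)\right) = 7742 \left(\left(-4\right) 12\right) = 7742 \left(-48\right) = -371616$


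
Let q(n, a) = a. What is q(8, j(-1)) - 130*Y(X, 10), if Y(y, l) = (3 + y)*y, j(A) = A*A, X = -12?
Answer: -14039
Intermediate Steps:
j(A) = A²
Y(y, l) = y*(3 + y)
q(8, j(-1)) - 130*Y(X, 10) = (-1)² - (-1560)*(3 - 12) = 1 - (-1560)*(-9) = 1 - 130*108 = 1 - 14040 = -14039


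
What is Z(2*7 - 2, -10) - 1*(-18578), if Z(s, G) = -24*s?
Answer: 18290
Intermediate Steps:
Z(2*7 - 2, -10) - 1*(-18578) = -24*(2*7 - 2) - 1*(-18578) = -24*(14 - 2) + 18578 = -24*12 + 18578 = -288 + 18578 = 18290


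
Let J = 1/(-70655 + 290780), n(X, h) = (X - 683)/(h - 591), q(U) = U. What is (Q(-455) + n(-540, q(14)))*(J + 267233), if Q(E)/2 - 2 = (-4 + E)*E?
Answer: 4725790394703415762/42337375 ≈ 1.1162e+11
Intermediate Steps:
n(X, h) = (-683 + X)/(-591 + h)
Q(E) = 4 + 2*E*(-4 + E) (Q(E) = 4 + 2*((-4 + E)*E) = 4 + 2*(E*(-4 + E)) = 4 + 2*E*(-4 + E))
J = 1/220125 ≈ 4.5429e-6
(Q(-455) + n(-540, q(14)))*(J + 267233) = ((4 - 8*(-455) + 2*(-455)²) + (-683 - 540)/(-591 + 14))*(1/220125 + 267233) = ((4 + 3640 + 2*207025) - 1223/(-577))*(58824664126/220125) = ((4 + 3640 + 414050) - 1/577*(-1223))*(58824664126/220125) = (417694 + 1223/577)*(58824664126/220125) = (241010661/577)*(58824664126/220125) = 4725790394703415762/42337375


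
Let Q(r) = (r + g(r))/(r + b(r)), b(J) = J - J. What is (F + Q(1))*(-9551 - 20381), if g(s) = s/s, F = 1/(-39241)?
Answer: -2349093292/39241 ≈ -59863.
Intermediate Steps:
F = -1/39241 ≈ -2.5484e-5
b(J) = 0
g(s) = 1
Q(r) = (1 + r)/r (Q(r) = (r + 1)/(r + 0) = (1 + r)/r)
(F + Q(1))*(-9551 - 20381) = (-1/39241 + (1 + 1)/1)*(-9551 - 20381) = (-1/39241 + 1*2)*(-29932) = (-1/39241 + 2)*(-29932) = (78481/39241)*(-29932) = -2349093292/39241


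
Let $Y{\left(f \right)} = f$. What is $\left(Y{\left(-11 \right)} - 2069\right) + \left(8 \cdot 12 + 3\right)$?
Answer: $-1981$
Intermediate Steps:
$\left(Y{\left(-11 \right)} - 2069\right) + \left(8 \cdot 12 + 3\right) = \left(-11 - 2069\right) + \left(8 \cdot 12 + 3\right) = \left(-11 - 2069\right) + \left(96 + 3\right) = -2080 + 99 = -1981$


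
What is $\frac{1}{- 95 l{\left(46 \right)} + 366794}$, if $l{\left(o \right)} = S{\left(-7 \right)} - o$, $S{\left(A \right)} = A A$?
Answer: $\frac{1}{366509} \approx 2.7284 \cdot 10^{-6}$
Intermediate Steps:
$S{\left(A \right)} = A^{2}$
$l{\left(o \right)} = 49 - o$ ($l{\left(o \right)} = \left(-7\right)^{2} - o = 49 - o$)
$\frac{1}{- 95 l{\left(46 \right)} + 366794} = \frac{1}{- 95 \left(49 - 46\right) + 366794} = \frac{1}{\left(-95\right) 3 + 366794} = \frac{1}{-285 + 366794} = \frac{1}{366509}$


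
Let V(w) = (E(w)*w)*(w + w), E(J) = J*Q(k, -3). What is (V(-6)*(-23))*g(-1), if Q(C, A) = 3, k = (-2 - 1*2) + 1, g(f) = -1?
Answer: -29808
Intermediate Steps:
k = -3 (k = (-2 - 2) + 1 = -4 + 1 = -3)
E(J) = 3*J (E(J) = J*3 = 3*J)
V(w) = 6*w³ (V(w) = ((3*w)*w)*(w + w) = (3*w²)*(2*w) = 6*w³)
(V(-6)*(-23))*g(-1) = ((6*(-6)³)*(-23))*(-1) = ((6*(-216))*(-23))*(-1) = -1296*(-23)*(-1) = 29808*(-1) = -29808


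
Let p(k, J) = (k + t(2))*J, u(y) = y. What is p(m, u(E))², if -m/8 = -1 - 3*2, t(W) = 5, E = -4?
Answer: 59536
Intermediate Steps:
m = 56 (m = -8*(-1 - 3*2) = -8*(-1 - 6) = -8*(-7) = 56)
p(k, J) = J*(5 + k) (p(k, J) = (k + 5)*J = (5 + k)*J = J*(5 + k))
p(m, u(E))² = (-4*(5 + 56))² = (-4*61)² = (-244)² = 59536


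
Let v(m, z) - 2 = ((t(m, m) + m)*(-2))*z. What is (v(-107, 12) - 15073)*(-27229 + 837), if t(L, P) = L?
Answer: 262204520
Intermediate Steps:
v(m, z) = 2 - 4*m*z (v(m, z) = 2 + ((m + m)*(-2))*z = 2 + ((2*m)*(-2))*z = 2 + (-4*m)*z = 2 - 4*m*z)
(v(-107, 12) - 15073)*(-27229 + 837) = ((2 - 4*(-107)*12) - 15073)*(-27229 + 837) = ((2 + 5136) - 15073)*(-26392) = (5138 - 15073)*(-26392) = -9935*(-26392) = 262204520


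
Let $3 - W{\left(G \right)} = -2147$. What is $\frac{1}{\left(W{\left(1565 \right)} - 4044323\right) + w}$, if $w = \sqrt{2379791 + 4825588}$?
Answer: $- \frac{1347391}{5446385118850} - \frac{\sqrt{7205379}}{16339155356550} \approx -2.4756 \cdot 10^{-7}$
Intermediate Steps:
$w = \sqrt{7205379} \approx 2684.3$
$W{\left(G \right)} = 2150$ ($W{\left(G \right)} = 3 - -2147 = 3 + 2147 = 2150$)
$\frac{1}{\left(W{\left(1565 \right)} - 4044323\right) + w} = \frac{1}{\left(2150 - 4044323\right) + \sqrt{7205379}} = \frac{1}{-4042173 + \sqrt{7205379}}$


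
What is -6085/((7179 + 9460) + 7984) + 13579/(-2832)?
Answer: -351588437/69732336 ≈ -5.0420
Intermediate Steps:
-6085/((7179 + 9460) + 7984) + 13579/(-2832) = -6085/(16639 + 7984) + 13579*(-1/2832) = -6085/24623 - 13579/2832 = -351588437/69732336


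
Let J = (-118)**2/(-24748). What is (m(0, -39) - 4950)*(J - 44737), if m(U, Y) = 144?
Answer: 1330258987800/6187 ≈ 2.1501e+8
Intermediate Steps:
J = -3481/6187 (J = 13924*(-1/24748) = -3481/6187 ≈ -0.56263)
(m(0, -39) - 4950)*(J - 44737) = (144 - 4950)*(-3481/6187 - 44737) = -4806*(-276791300/6187) = 1330258987800/6187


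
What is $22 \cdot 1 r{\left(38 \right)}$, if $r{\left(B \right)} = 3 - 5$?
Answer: $-44$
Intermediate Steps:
$r{\left(B \right)} = -2$ ($r{\left(B \right)} = 3 - 5 = -2$)
$22 \cdot 1 r{\left(38 \right)} = 22 \cdot 1 \left(-2\right) = 22 \left(-2\right) = -44$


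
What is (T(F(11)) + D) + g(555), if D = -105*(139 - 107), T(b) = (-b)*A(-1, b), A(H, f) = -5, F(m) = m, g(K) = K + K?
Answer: -2195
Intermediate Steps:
g(K) = 2*K
T(b) = 5*b (T(b) = -b*(-5) = 5*b)
D = -3360 (D = -105*32 = -3360)
(T(F(11)) + D) + g(555) = (5*11 - 3360) + 2*555 = (55 - 3360) + 1110 = -3305 + 1110 = -2195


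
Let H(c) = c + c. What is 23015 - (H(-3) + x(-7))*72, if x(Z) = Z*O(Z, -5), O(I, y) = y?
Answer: 20927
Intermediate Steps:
H(c) = 2*c
x(Z) = -5*Z (x(Z) = Z*(-5) = -5*Z)
23015 - (H(-3) + x(-7))*72 = 23015 - (2*(-3) - 5*(-7))*72 = 23015 - (-6 + 35)*72 = 23015 - 29*72 = 23015 - 1*2088 = 23015 - 2088 = 20927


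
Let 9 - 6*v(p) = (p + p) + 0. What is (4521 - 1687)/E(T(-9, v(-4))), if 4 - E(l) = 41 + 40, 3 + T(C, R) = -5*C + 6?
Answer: -2834/77 ≈ -36.805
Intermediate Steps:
v(p) = 3/2 - p/3 (v(p) = 3/2 - ((p + p) + 0)/6 = 3/2 - (2*p + 0)/6 = 3/2 - p/3)
T(C, R) = 3 - 5*C (T(C, R) = -3 + (-5*C + 6) = -3 + (6 - 5*C) = 3 - 5*C)
E(l) = -77 (E(l) = 4 - (41 + 40) = 4 - 1*81 = 4 - 81 = -77)
(4521 - 1687)/E(T(-9, v(-4))) = (4521 - 1687)/(-77) = 2834*(-1/77) = -2834/77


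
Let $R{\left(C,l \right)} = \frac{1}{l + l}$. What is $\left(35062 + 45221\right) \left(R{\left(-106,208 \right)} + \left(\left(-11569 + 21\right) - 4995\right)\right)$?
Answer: $- \frac{552498534021}{416} \approx -1.3281 \cdot 10^{9}$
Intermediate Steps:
$R{\left(C,l \right)} = \frac{1}{2 l}$
$\left(35062 + 45221\right) \left(R{\left(-106,208 \right)} + \left(\left(-11569 + 21\right) - 4995\right)\right) = \left(35062 + 45221\right) \left(\frac{1}{2 \cdot 208} + \left(\left(-11569 + 21\right) - 4995\right)\right) = 80283 \left(\frac{1}{2} \cdot \frac{1}{208} - 16543\right) = 80283 \left(\frac{1}{416} - 16543\right) = 80283 \left(- \frac{6881887}{416}\right) = - \frac{552498534021}{416}$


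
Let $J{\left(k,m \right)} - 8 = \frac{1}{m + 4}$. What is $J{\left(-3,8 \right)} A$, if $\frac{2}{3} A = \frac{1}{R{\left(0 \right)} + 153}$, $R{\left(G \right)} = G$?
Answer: $\frac{97}{1224} \approx 0.079248$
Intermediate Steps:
$J{\left(k,m \right)} = 8 + \frac{1}{4 + m}$ ($J{\left(k,m \right)} = 8 + \frac{1}{m + 4} = 8 + \frac{1}{4 + m}$)
$A = \frac{1}{102}$ ($A = \frac{3}{2 \left(0 + 153\right)} = \frac{3}{2 \cdot 153} = \frac{3}{2} \cdot \frac{1}{153} = \frac{1}{102} \approx 0.0098039$)
$J{\left(-3,8 \right)} A = \frac{33 + 8 \cdot 8}{4 + 8} \cdot \frac{1}{102} = \frac{33 + 64}{12} \cdot \frac{1}{102} = \frac{1}{12} \cdot 97 \cdot \frac{1}{102} = \frac{97}{12} \cdot \frac{1}{102} = \frac{97}{1224}$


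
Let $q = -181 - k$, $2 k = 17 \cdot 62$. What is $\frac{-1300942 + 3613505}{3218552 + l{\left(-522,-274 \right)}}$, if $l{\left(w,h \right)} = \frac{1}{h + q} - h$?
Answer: $\frac{2270936866}{3160887131} \approx 0.71845$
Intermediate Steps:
$k = 527$ ($k = \frac{17 \cdot 62}{2} = \frac{1}{2} \cdot 1054 = 527$)
$q = -708$ ($q = -181 - 527 = -708$)
$l{\left(w,h \right)} = \frac{1}{-708 + h} - h$ ($l{\left(w,h \right)} = \frac{1}{h - 708} - h = \frac{1}{-708 + h} - h$)
$\frac{-1300942 + 3613505}{3218552 + l{\left(-522,-274 \right)}} = \frac{-1300942 + 3613505}{3218552 + \frac{1 - \left(-274\right)^{2} + 708 \left(-274\right)}{-708 - 274}} = \frac{2312563}{3218552 + \frac{1 - 75076 - 193992}{-982}} = \frac{2312563}{3218552 - \frac{1 - 75076 - 193992}{982}} = \frac{2312563}{3218552 - - \frac{269067}{982}} = \frac{2312563}{3218552 + \frac{269067}{982}} = \frac{2312563}{\frac{3160887131}{982}} = 2312563 \cdot \frac{982}{3160887131} = \frac{2270936866}{3160887131}$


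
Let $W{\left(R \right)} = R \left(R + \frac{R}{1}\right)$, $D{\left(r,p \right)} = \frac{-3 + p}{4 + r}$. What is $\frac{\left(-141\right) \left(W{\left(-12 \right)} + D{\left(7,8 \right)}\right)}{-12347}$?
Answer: $\frac{447393}{135817} \approx 3.2941$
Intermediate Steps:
$D{\left(r,p \right)} = \frac{-3 + p}{4 + r}$
$W{\left(R \right)} = 2 R^{2}$ ($W{\left(R \right)} = R \left(R + R 1\right) = R \left(R + R\right) = R 2 R = 2 R^{2}$)
$\frac{\left(-141\right) \left(W{\left(-12 \right)} + D{\left(7,8 \right)}\right)}{-12347} = \frac{\left(-141\right) \left(2 \left(-12\right)^{2} + \frac{-3 + 8}{4 + 7}\right)}{-12347} = - 141 \left(2 \cdot 144 + \frac{1}{11} \cdot 5\right) \left(- \frac{1}{12347}\right) = - 141 \left(288 + \frac{1}{11} \cdot 5\right) \left(- \frac{1}{12347}\right) = - 141 \left(288 + \frac{5}{11}\right) \left(- \frac{1}{12347}\right) = \left(-141\right) \frac{3173}{11} \left(- \frac{1}{12347}\right) = \left(- \frac{447393}{11}\right) \left(- \frac{1}{12347}\right) = \frac{447393}{135817}$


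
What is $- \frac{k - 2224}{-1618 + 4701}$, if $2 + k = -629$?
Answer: $\frac{2855}{3083} \approx 0.92605$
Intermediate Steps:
$k = -631$ ($k = -2 - 629 = -631$)
$- \frac{k - 2224}{-1618 + 4701} = - \frac{-631 - 2224}{-1618 + 4701} = - \frac{-2855}{3083} = \left(-1\right) \left(- \frac{2855}{3083}\right) = \frac{2855}{3083}$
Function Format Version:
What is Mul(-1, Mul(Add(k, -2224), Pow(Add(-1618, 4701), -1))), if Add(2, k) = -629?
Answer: Rational(2855, 3083) ≈ 0.92605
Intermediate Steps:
k = -631 (k = Add(-2, -629) = -631)
Mul(-1, Mul(Add(k, -2224), Pow(Add(-1618, 4701), -1))) = Mul(-1, Mul(Add(-631, -2224), Pow(Add(-1618, 4701), -1))) = Mul(-1, Mul(-2855, Pow(3083, -1))) = Mul(-1, Mul(-2855, Rational(1, 3083))) = Mul(-1, Rational(-2855, 3083)) = Rational(2855, 3083)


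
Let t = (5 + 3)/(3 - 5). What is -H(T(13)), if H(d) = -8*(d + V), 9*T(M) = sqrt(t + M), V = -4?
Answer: -88/3 ≈ -29.333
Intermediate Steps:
t = -4 (t = 8/(-2) = 8*(-1/2) = -4)
T(M) = sqrt(-4 + M)/9
H(d) = 32 - 8*d (H(d) = -8*(d - 4) = -8*(-4 + d) = 32 - 8*d)
-H(T(13)) = -(32 - 8*sqrt(-4 + 13)/9) = -(32 - 8*sqrt(9)/9) = -(32 - 8*3/9) = -(32 - 8*1/3) = -(32 - 8/3) = -1*88/3 = -88/3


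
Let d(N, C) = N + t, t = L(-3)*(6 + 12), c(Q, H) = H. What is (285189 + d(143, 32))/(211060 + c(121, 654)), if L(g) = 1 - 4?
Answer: 142639/105857 ≈ 1.3475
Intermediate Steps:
L(g) = -3
t = -54 (t = -3*(6 + 12) = -3*18 = -54)
d(N, C) = -54 + N (d(N, C) = N - 54 = -54 + N)
(285189 + d(143, 32))/(211060 + c(121, 654)) = (285189 + (-54 + 143))/(211060 + 654) = (285189 + 89)/211714 = 285278*(1/211714) = 142639/105857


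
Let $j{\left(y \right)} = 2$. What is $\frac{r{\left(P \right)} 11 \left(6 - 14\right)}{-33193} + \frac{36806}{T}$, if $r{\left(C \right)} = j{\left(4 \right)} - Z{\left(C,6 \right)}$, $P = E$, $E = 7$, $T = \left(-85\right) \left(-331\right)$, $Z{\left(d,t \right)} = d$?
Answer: $\frac{1209322158}{933885055} \approx 1.2949$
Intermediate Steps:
$T = 28135$
$P = 7$
$r{\left(C \right)} = 2 - C$
$\frac{r{\left(P \right)} 11 \left(6 - 14\right)}{-33193} + \frac{36806}{T} = \frac{\left(2 - 7\right) 11 \left(6 - 14\right)}{-33193} + \frac{36806}{28135} = \left(2 - 7\right) 11 \left(-8\right) \left(- \frac{1}{33193}\right) + 36806 \cdot \frac{1}{28135} = \left(-5\right) \left(-88\right) \left(- \frac{1}{33193}\right) + \frac{36806}{28135} = 440 \left(- \frac{1}{33193}\right) + \frac{36806}{28135} = - \frac{440}{33193} + \frac{36806}{28135} = \frac{1209322158}{933885055}$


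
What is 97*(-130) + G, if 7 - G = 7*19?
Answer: -12736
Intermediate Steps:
G = -126 (G = 7 - 7*19 = 7 - 1*133 = 7 - 133 = -126)
97*(-130) + G = 97*(-130) - 126 = -12610 - 126 = -12736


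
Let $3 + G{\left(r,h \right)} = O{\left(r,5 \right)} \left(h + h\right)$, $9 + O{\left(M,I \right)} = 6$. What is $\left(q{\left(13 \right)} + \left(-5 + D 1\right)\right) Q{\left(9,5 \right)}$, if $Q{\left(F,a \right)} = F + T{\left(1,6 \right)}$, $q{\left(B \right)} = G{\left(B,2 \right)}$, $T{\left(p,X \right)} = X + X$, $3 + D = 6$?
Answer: $-357$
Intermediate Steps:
$D = 3$ ($D = -3 + 6 = 3$)
$O{\left(M,I \right)} = -3$ ($O{\left(M,I \right)} = -9 + 6 = -3$)
$T{\left(p,X \right)} = 2 X$
$G{\left(r,h \right)} = -3 - 6 h$ ($G{\left(r,h \right)} = -3 - 3 \left(h + h\right) = -3 - 3 \cdot 2 h = -3 - 6 h$)
$q{\left(B \right)} = -15$ ($q{\left(B \right)} = -3 - 12 = -15$)
$Q{\left(F,a \right)} = 12 + F$ ($Q{\left(F,a \right)} = F + 2 \cdot 6 = F + 12 = 12 + F$)
$\left(q{\left(13 \right)} + \left(-5 + D 1\right)\right) Q{\left(9,5 \right)} = \left(-15 + \left(-5 + 3 \cdot 1\right)\right) \left(12 + 9\right) = \left(-15 + \left(-5 + 3\right)\right) 21 = \left(-15 - 2\right) 21 = \left(-17\right) 21 = -357$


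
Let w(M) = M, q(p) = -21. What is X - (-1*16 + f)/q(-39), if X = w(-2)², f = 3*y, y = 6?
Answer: 86/21 ≈ 4.0952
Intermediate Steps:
f = 18 (f = 3*6 = 18)
X = 4 (X = (-2)² = 4)
X - (-1*16 + f)/q(-39) = 4 - (-1*16 + 18)/(-21) = 4 - (-16 + 18)*(-1)/21 = 4 - 2*(-1)/21 = 4 - 1*(-2/21) = 4 + 2/21 = 86/21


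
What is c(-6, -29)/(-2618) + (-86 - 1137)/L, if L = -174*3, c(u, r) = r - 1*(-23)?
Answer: 1602473/683298 ≈ 2.3452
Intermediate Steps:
c(u, r) = 23 + r (c(u, r) = r + 23 = 23 + r)
L = -522
c(-6, -29)/(-2618) + (-86 - 1137)/L = (23 - 29)/(-2618) + (-86 - 1137)/(-522) = -6*(-1/2618) - 1223*(-1/522) = 3/1309 + 1223/522 = 1602473/683298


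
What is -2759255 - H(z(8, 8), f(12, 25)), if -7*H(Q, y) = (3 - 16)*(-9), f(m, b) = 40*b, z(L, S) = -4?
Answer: -19314668/7 ≈ -2.7592e+6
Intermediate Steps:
H(Q, y) = -117/7 (H(Q, y) = -(3 - 16)*(-9)/7 = -(-13)*(-9)/7 = -⅐*117 = -117/7)
-2759255 - H(z(8, 8), f(12, 25)) = -2759255 - 1*(-117/7) = -2759255 + 117/7 = -19314668/7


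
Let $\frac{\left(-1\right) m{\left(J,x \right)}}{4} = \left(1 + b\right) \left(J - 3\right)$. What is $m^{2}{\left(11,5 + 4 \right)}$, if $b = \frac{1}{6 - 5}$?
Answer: $4096$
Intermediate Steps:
$b = 1$ ($b = 1^{-1} = 1$)
$m{\left(J,x \right)} = 24 - 8 J$ ($m{\left(J,x \right)} = - 4 \left(1 + 1\right) \left(J - 3\right) = - 4 \cdot 2 \left(-3 + J\right) = - 4 \left(-6 + 2 J\right) = 24 - 8 J$)
$m^{2}{\left(11,5 + 4 \right)} = \left(24 - 88\right)^{2} = \left(-64\right)^{2} = 4096$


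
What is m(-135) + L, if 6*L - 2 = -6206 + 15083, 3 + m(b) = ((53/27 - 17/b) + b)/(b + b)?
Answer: 8974753/6075 ≈ 1477.3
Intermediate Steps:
m(b) = -3 + (53/27 + b - 17/b)/(2*b) (m(b) = -3 + ((53/27 - 17/b) + b)/(b + b) = -3 + ((53*(1/27) - 17/b) + b)/((2*b)) = -3 + ((53/27 - 17/b) + b)*(1/(2*b)) = -3 + (53/27 + b - 17/b)*(1/(2*b)) = -3 + (53/27 + b - 17/b)/(2*b))
L = 8879/6 (L = 1/3 + (-6206 + 15083)/6 = 1/3 + (1/6)*8877 = 1/3 + 2959/2 = 8879/6 ≈ 1479.8)
m(-135) + L = (1/54)*(-459 - 135*(-135)**2 + 53*(-135))/(-135)**2 + 8879/6 = (1/54)*(1/18225)*(-459 - 135*18225 - 7155) + 8879/6 = (1/54)*(1/18225)*(-459 - 2460375 - 7155) + 8879/6 = (1/54)*(1/18225)*(-2467989) + 8879/6 = -30469/12150 + 8879/6 = 8974753/6075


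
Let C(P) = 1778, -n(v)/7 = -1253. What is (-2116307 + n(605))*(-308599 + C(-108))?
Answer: 646636303056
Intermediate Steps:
n(v) = 8771 (n(v) = -7*(-1253) = 8771)
(-2116307 + n(605))*(-308599 + C(-108)) = (-2116307 + 8771)*(-308599 + 1778) = -2107536*(-306821) = 646636303056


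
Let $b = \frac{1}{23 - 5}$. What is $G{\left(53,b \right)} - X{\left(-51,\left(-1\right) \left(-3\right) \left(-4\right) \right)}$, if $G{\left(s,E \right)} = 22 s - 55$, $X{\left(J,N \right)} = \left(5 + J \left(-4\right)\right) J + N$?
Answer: $11782$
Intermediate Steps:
$b = \frac{1}{18} \approx 0.055556$
$X{\left(J,N \right)} = N + J \left(5 - 4 J\right)$ ($X{\left(J,N \right)} = \left(5 - 4 J\right) J + N = J \left(5 - 4 J\right) + N = N + J \left(5 - 4 J\right)$)
$G{\left(s,E \right)} = -55 + 22 s$
$G{\left(53,b \right)} - X{\left(-51,\left(-1\right) \left(-3\right) \left(-4\right) \right)} = \left(-55 + 22 \cdot 53\right) - \left(\left(-1\right) \left(-3\right) \left(-4\right) - 4 \left(-51\right)^{2} + 5 \left(-51\right)\right) = \left(-55 + 1166\right) - \left(3 \left(-4\right) - 10404 - 255\right) = 1111 - \left(-12 - 10404 - 255\right) = 1111 - -10671 = 1111 + 10671 = 11782$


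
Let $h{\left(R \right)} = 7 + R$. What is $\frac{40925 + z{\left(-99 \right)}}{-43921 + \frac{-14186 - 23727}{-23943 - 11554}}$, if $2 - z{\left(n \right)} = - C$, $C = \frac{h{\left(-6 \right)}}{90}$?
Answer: $- \frac{130750750207}{140312324160} \approx -0.93186$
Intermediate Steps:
$C = \frac{1}{90}$ ($C = \frac{7 - 6}{90} = 1 \cdot \frac{1}{90} = \frac{1}{90} \approx 0.011111$)
$z{\left(n \right)} = \frac{181}{90}$ ($z{\left(n \right)} = 2 - \left(-1\right) \frac{1}{90} = 2 - - \frac{1}{90} = 2 + \frac{1}{90} = \frac{181}{90}$)
$\frac{40925 + z{\left(-99 \right)}}{-43921 + \frac{-14186 - 23727}{-23943 - 11554}} = \frac{40925 + \frac{181}{90}}{-43921 + \frac{-14186 - 23727}{-23943 - 11554}} = \frac{3683431}{90 \left(-43921 - \frac{37913}{-35497}\right)} = \frac{3683431}{90 \left(-43921 - - \frac{37913}{35497}\right)} = \frac{3683431}{90 \left(-43921 + \frac{37913}{35497}\right)} = \frac{3683431}{90 \left(- \frac{1559025824}{35497}\right)} = \frac{3683431}{90} \left(- \frac{35497}{1559025824}\right) = - \frac{130750750207}{140312324160}$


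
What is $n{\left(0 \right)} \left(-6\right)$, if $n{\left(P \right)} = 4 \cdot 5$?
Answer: $-120$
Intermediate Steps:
$n{\left(P \right)} = 20$
$n{\left(0 \right)} \left(-6\right) = 20 \left(-6\right) = -120$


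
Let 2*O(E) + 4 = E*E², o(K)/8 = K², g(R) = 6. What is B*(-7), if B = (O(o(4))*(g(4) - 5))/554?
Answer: -3670009/277 ≈ -13249.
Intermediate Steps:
o(K) = 8*K²
O(E) = -2 + E³/2 (O(E) = -2 + (E*E²)/2 = -2 + E³/2)
B = 524287/277 (B = ((-2 + (8*4²)³/2)*(6 - 5))/554 = ((-2 + (8*16)³/2)*1)*(1/554) = ((-2 + (½)*128³)*1)*(1/554) = ((-2 + (½)*2097152)*1)*(1/554) = ((-2 + 1048576)*1)*(1/554) = (1048574*1)*(1/554) = 1048574*(1/554) = 524287/277 ≈ 1892.7)
B*(-7) = (524287/277)*(-7) = -3670009/277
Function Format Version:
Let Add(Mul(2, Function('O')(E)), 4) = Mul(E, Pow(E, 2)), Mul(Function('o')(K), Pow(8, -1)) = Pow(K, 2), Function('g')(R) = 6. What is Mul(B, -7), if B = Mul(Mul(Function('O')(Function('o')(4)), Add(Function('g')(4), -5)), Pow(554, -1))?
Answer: Rational(-3670009, 277) ≈ -13249.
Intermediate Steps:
Function('o')(K) = Mul(8, Pow(K, 2))
Function('O')(E) = Add(-2, Mul(Rational(1, 2), Pow(E, 3))) (Function('O')(E) = Add(-2, Mul(Rational(1, 2), Mul(E, Pow(E, 2)))) = Add(-2, Mul(Rational(1, 2), Pow(E, 3))))
B = Rational(524287, 277) (B = Mul(Mul(Add(-2, Mul(Rational(1, 2), Pow(Mul(8, Pow(4, 2)), 3))), Add(6, -5)), Pow(554, -1)) = Mul(Mul(Add(-2, Mul(Rational(1, 2), Pow(Mul(8, 16), 3))), 1), Rational(1, 554)) = Mul(Mul(Add(-2, Mul(Rational(1, 2), Pow(128, 3))), 1), Rational(1, 554)) = Mul(Mul(Add(-2, Mul(Rational(1, 2), 2097152)), 1), Rational(1, 554)) = Mul(Mul(Add(-2, 1048576), 1), Rational(1, 554)) = Mul(Mul(1048574, 1), Rational(1, 554)) = Mul(1048574, Rational(1, 554)) = Rational(524287, 277) ≈ 1892.7)
Mul(B, -7) = Mul(Rational(524287, 277), -7) = Rational(-3670009, 277)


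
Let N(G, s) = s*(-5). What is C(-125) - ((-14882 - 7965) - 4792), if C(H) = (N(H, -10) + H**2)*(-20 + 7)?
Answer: -176136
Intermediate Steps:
N(G, s) = -5*s
C(H) = -650 - 13*H**2 (C(H) = (-5*(-10) + H**2)*(-20 + 7) = (50 + H**2)*(-13) = -650 - 13*H**2)
C(-125) - ((-14882 - 7965) - 4792) = (-650 - 13*(-125)**2) - ((-14882 - 7965) - 4792) = (-650 - 13*15625) - (-22847 - 4792) = (-650 - 203125) - 1*(-27639) = -203775 + 27639 = -176136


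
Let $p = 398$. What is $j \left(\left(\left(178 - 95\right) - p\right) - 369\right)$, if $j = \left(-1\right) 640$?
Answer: $437760$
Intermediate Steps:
$j = -640$
$j \left(\left(\left(178 - 95\right) - p\right) - 369\right) = - 640 \left(\left(\left(178 - 95\right) - 398\right) - 369\right) = - 640 \left(\left(83 - 398\right) - 369\right) = - 640 \left(-315 - 369\right) = \left(-640\right) \left(-684\right) = 437760$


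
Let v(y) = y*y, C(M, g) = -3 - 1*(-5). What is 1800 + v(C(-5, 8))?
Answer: 1804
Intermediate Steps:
C(M, g) = 2 (C(M, g) = -3 + 5 = 2)
v(y) = y²
1800 + v(C(-5, 8)) = 1800 + 2² = 1800 + 4 = 1804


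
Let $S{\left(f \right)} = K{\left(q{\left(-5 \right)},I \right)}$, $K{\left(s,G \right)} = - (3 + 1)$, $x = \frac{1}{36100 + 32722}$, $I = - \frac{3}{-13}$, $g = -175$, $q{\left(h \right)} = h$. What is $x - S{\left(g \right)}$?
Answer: $\frac{275289}{68822} \approx 4.0$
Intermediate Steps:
$I = \frac{3}{13}$ ($I = \left(-3\right) \left(- \frac{1}{13}\right) = \frac{3}{13} \approx 0.23077$)
$x = \frac{1}{68822} \approx 1.453 \cdot 10^{-5}$
$K{\left(s,G \right)} = -4$ ($K{\left(s,G \right)} = \left(-1\right) 4 = -4$)
$S{\left(f \right)} = -4$
$x - S{\left(g \right)} = \frac{1}{68822} - -4 = \frac{1}{68822} + 4 = \frac{275289}{68822}$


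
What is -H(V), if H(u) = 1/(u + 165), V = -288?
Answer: 1/123 ≈ 0.0081301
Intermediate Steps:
H(u) = 1/(165 + u)
-H(V) = -1/(165 - 288) = -1/(-123) = -1*(-1/123) = 1/123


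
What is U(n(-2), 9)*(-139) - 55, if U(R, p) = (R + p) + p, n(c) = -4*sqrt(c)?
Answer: -2557 + 556*I*sqrt(2) ≈ -2557.0 + 786.3*I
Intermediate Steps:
U(R, p) = R + 2*p
U(n(-2), 9)*(-139) - 55 = (-4*I*sqrt(2) + 2*9)*(-139) - 55 = (-4*I*sqrt(2) + 18)*(-139) - 55 = (18 - 4*I*sqrt(2))*(-139) - 55 = (-2502 + 556*I*sqrt(2)) - 55 = -2557 + 556*I*sqrt(2)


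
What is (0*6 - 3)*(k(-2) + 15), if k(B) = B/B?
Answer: -48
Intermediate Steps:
k(B) = 1
(0*6 - 3)*(k(-2) + 15) = (0*6 - 3)*(1 + 15) = (0 - 3)*16 = -3*16 = -48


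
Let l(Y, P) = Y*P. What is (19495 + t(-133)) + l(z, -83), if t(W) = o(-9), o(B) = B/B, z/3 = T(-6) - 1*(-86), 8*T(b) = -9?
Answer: -13103/8 ≈ -1637.9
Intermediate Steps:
T(b) = -9/8 (T(b) = (⅛)*(-9) = -9/8)
z = 2037/8 (z = 3*(-9/8 - 1*(-86)) = 3*(-9/8 + 86) = 3*(679/8) = 2037/8 ≈ 254.63)
l(Y, P) = P*Y
o(B) = 1
t(W) = 1
(19495 + t(-133)) + l(z, -83) = (19495 + 1) - 83*2037/8 = 19496 - 169071/8 = -13103/8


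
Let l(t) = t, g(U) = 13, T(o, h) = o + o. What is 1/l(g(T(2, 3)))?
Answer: 1/13 ≈ 0.076923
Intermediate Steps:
T(o, h) = 2*o
1/l(g(T(2, 3))) = 1/13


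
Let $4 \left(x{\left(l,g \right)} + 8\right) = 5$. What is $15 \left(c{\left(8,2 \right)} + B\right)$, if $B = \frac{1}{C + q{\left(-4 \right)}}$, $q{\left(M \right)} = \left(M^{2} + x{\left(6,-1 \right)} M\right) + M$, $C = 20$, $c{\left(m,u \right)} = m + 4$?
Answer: $\frac{10635}{59} \approx 180.25$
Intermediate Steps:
$c{\left(m,u \right)} = 4 + m$
$x{\left(l,g \right)} = - \frac{27}{4}$ ($x{\left(l,g \right)} = -8 + \frac{1}{4} \cdot 5 = -8 + \frac{5}{4} = - \frac{27}{4}$)
$q{\left(M \right)} = M^{2} - \frac{23 M}{4}$ ($q{\left(M \right)} = \left(M^{2} - \frac{27 M}{4}\right) + M = M^{2} - \frac{23 M}{4}$)
$B = \frac{1}{59}$ ($B = \frac{1}{20 + \frac{1}{4} \left(-4\right) \left(-23 + 4 \left(-4\right)\right)} = \frac{1}{20 + \frac{1}{4} \left(-4\right) \left(-23 - 16\right)} = \frac{1}{20 + \frac{1}{4} \left(-4\right) \left(-39\right)} = \frac{1}{20 + 39} = \frac{1}{59} \approx 0.016949$)
$15 \left(c{\left(8,2 \right)} + B\right) = 15 \left(\left(4 + 8\right) + \frac{1}{59}\right) = 15 \left(12 + \frac{1}{59}\right) = 15 \cdot \frac{709}{59} = \frac{10635}{59}$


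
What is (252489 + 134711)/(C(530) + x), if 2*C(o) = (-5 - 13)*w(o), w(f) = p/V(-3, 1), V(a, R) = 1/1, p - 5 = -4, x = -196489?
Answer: -193600/98249 ≈ -1.9705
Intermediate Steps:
p = 1 (p = 5 - 4 = 1)
V(a, R) = 1
w(f) = 1 (w(f) = 1/1 = 1*1 = 1)
C(o) = -9 (C(o) = ((-5 - 13)*1)/2 = (-18*1)/2 = (½)*(-18) = -9)
(252489 + 134711)/(C(530) + x) = (252489 + 134711)/(-9 - 196489) = 387200/(-196498) = 387200*(-1/196498) = -193600/98249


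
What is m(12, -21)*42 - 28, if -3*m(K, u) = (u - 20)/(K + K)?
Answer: -49/12 ≈ -4.0833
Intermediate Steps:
m(K, u) = -(-20 + u)/(6*K) (m(K, u) = -(u - 20)/(3*(K + K)) = -(-20 + u)/(3*(2*K)) = -(-20 + u)*1/(2*K)/3 = -(-20 + u)/(6*K))
m(12, -21)*42 - 28 = ((⅙)*(20 - 1*(-21))/12)*42 - 28 = ((⅙)*(1/12)*(20 + 21))*42 - 28 = ((⅙)*(1/12)*41)*42 - 28 = (41/72)*42 - 28 = 287/12 - 28 = -49/12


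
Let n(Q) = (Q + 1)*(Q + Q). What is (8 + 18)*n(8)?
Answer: 3744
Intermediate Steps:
n(Q) = 2*Q*(1 + Q) (n(Q) = (1 + Q)*(2*Q) = 2*Q*(1 + Q))
(8 + 18)*n(8) = (8 + 18)*(2*8*(1 + 8)) = 26*(2*8*9) = 26*144 = 3744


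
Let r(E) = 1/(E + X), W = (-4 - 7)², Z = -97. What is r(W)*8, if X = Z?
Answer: ⅓ ≈ 0.33333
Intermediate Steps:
X = -97
W = 121 (W = (-11)² = 121)
r(E) = 1/(-97 + E) (r(E) = 1/(E - 97) = 1/(-97 + E))
r(W)*8 = 8/(-97 + 121) = 8/24 = (1/24)*8 = ⅓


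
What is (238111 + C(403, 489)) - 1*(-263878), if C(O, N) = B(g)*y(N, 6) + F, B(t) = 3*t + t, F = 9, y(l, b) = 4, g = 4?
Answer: 502062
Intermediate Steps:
B(t) = 4*t
C(O, N) = 73 (C(O, N) = (4*4)*4 + 9 = 16*4 + 9 = 64 + 9 = 73)
(238111 + C(403, 489)) - 1*(-263878) = (238111 + 73) - 1*(-263878) = 238184 + 263878 = 502062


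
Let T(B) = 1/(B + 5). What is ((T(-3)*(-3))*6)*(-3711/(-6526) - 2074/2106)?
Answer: 219983/58734 ≈ 3.7454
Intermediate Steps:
T(B) = 1/(5 + B)
((T(-3)*(-3))*6)*(-3711/(-6526) - 2074/2106) = ((-3/(5 - 3))*6)*(-3711/(-6526) - 2074/2106) = ((-3/2)*6)*(-3711*(-1/6526) - 2074*1/2106) = (((1/2)*(-3))*6)*(3711/6526 - 1037/1053) = -3/2*6*(-219983/528606) = -9*(-219983/528606) = 219983/58734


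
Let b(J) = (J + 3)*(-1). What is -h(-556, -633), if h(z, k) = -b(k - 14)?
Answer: 644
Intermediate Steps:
b(J) = -3 - J (b(J) = (3 + J)*(-1) = -3 - J)
h(z, k) = -11 + k (h(z, k) = -(-3 - (k - 14)) = -(-3 - (-14 + k)) = -(-3 + (14 - k)) = -(11 - k) = -11 + k)
-h(-556, -633) = -(-11 - 633) = -1*(-644) = 644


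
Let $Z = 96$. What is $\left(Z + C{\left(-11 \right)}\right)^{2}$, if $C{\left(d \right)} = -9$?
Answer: $7569$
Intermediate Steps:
$\left(Z + C{\left(-11 \right)}\right)^{2} = \left(96 - 9\right)^{2} = 87^{2} = 7569$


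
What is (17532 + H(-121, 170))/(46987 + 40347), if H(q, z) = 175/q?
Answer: 163169/812878 ≈ 0.20073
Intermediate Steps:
(17532 + H(-121, 170))/(46987 + 40347) = (17532 + 175/(-121))/(46987 + 40347) = (17532 + 175*(-1/121))/87334 = (17532 - 175/121)*(1/87334) = (2121197/121)*(1/87334) = 163169/812878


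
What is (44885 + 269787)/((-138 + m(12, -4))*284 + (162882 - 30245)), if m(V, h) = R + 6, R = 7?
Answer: 314672/97137 ≈ 3.2395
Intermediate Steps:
m(V, h) = 13 (m(V, h) = 7 + 6 = 13)
(44885 + 269787)/((-138 + m(12, -4))*284 + (162882 - 30245)) = (44885 + 269787)/((-138 + 13)*284 + (162882 - 30245)) = 314672/(-125*284 + 132637) = 314672/(-35500 + 132637) = 314672/97137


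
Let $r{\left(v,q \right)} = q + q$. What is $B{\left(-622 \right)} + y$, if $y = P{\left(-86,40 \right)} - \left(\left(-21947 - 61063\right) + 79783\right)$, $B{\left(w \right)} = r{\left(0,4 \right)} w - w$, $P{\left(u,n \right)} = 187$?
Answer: $-940$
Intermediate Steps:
$r{\left(v,q \right)} = 2 q$
$B{\left(w \right)} = 7 w$ ($B{\left(w \right)} = 2 \cdot 4 w - w = 8 w - w = 7 w$)
$y = 3414$ ($y = 187 - \left(\left(-21947 - 61063\right) + 79783\right) = 187 - \left(-83010 + 79783\right) = 187 - -3227 = 187 + 3227 = 3414$)
$B{\left(-622 \right)} + y = 7 \left(-622\right) + 3414 = -4354 + 3414 = -940$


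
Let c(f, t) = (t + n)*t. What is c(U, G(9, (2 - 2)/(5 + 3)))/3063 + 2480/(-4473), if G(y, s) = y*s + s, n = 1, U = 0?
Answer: -2480/4473 ≈ -0.55444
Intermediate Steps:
G(y, s) = s + s*y (G(y, s) = s*y + s = s + s*y)
c(f, t) = t*(1 + t) (c(f, t) = (t + 1)*t = (1 + t)*t = t*(1 + t))
c(U, G(9, (2 - 2)/(5 + 3)))/3063 + 2480/(-4473) = ((((2 - 2)/(5 + 3))*(1 + 9))*(1 + ((2 - 2)/(5 + 3))*(1 + 9)))/3063 + 2480/(-4473) = (((0/8)*10)*(1 + (0/8)*10))*(1/3063) + 2480*(-1/4473) = (((0*(⅛))*10)*(1 + (0*(⅛))*10))*(1/3063) - 2480/4473 = ((0*10)*(1 + 0*10))*(1/3063) - 2480/4473 = (0*(1 + 0))*(1/3063) - 2480/4473 = (0*1)*(1/3063) - 2480/4473 = 0*(1/3063) - 2480/4473 = 0 - 2480/4473 = -2480/4473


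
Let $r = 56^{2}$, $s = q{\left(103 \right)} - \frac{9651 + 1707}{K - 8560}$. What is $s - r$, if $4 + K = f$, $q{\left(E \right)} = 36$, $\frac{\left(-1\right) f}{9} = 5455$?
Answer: $- \frac{178731542}{57659} \approx -3099.8$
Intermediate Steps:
$f = -49095$ ($f = \left(-9\right) 5455 = -49095$)
$K = -49099$ ($K = -4 - 49095 = -49099$)
$s = \frac{2087082}{57659}$ ($s = 36 - \frac{9651 + 1707}{-49099 - 8560} = 36 - \frac{11358}{-57659} = 36 - 11358 \left(- \frac{1}{57659}\right) = 36 - - \frac{11358}{57659} = 36 + \frac{11358}{57659} = \frac{2087082}{57659} \approx 36.197$)
$r = 3136$
$s - r = \frac{2087082}{57659} - 3136 = - \frac{178731542}{57659}$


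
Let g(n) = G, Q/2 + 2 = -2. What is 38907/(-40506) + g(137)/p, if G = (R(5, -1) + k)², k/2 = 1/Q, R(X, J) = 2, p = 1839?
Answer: -190469129/198641424 ≈ -0.95886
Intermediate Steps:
Q = -8 (Q = -4 + 2*(-2) = -4 - 4 = -8)
k = -¼ (k = 2/(-8) = 2*(-⅛) = -¼ ≈ -0.25000)
G = 49/16 (G = (2 - ¼)² = (7/4)² = 49/16 ≈ 3.0625)
g(n) = 49/16
38907/(-40506) + g(137)/p = 38907/(-40506) + (49/16)/1839 = 38907*(-1/40506) + (49/16)*(1/1839) = -12969/13502 + 49/29424 = -190469129/198641424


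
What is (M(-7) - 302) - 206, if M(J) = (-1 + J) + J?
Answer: -523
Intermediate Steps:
M(J) = -1 + 2*J
(M(-7) - 302) - 206 = ((-1 + 2*(-7)) - 302) - 206 = ((-1 - 14) - 302) - 206 = (-15 - 302) - 206 = -317 - 206 = -523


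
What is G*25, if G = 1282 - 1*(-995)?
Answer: 56925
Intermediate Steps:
G = 2277 (G = 1282 + 995 = 2277)
G*25 = 2277*25 = 56925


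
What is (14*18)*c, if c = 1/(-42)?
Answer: -6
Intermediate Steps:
c = -1/42 ≈ -0.023810
(14*18)*c = (14*18)*(-1/42) = 252*(-1/42) = -6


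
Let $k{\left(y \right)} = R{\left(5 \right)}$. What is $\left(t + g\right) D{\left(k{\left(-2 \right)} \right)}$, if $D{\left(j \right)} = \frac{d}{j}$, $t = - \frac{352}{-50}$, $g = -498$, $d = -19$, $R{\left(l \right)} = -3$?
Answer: $- \frac{233206}{75} \approx -3109.4$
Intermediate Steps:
$k{\left(y \right)} = -3$
$t = \frac{176}{25}$ ($t = \left(-352\right) \left(- \frac{1}{50}\right) = \frac{176}{25} \approx 7.04$)
$D{\left(j \right)} = - \frac{19}{j}$
$\left(t + g\right) D{\left(k{\left(-2 \right)} \right)} = \left(\frac{176}{25} - 498\right) \left(- \frac{19}{-3}\right) = - \frac{12274 \left(\left(-19\right) \left(- \frac{1}{3}\right)\right)}{25} = \left(- \frac{12274}{25}\right) \frac{19}{3} = - \frac{233206}{75}$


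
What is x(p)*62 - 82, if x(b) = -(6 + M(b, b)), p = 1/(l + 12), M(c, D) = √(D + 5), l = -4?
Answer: -454 - 31*√82/2 ≈ -594.36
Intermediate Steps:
M(c, D) = √(5 + D)
p = ⅛ (p = 1/(-4 + 12) = 1/8 = ⅛ ≈ 0.12500)
x(b) = -6 - √(5 + b) (x(b) = -(6 + √(5 + b)) = -6 - √(5 + b))
x(p)*62 - 82 = (-6 - √(5 + ⅛))*62 - 82 = (-6 - √(41/8))*62 - 82 = (-6 - √82/4)*62 - 82 = (-372 - 31*√82/2) - 82 = -454 - 31*√82/2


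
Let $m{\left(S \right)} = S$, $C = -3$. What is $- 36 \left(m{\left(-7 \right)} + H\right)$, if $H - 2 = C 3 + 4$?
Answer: $360$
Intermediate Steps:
$H = -3$ ($H = 2 + \left(\left(-3\right) 3 + 4\right) = 2 + \left(-9 + 4\right) = 2 - 5 = -3$)
$- 36 \left(m{\left(-7 \right)} + H\right) = - 36 \left(-7 - 3\right) = \left(-36\right) \left(-10\right) = 360$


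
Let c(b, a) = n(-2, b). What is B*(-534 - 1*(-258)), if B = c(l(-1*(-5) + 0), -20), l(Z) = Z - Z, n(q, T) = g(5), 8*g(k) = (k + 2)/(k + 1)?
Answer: -161/4 ≈ -40.250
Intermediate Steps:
g(k) = (2 + k)/(8*(1 + k)) (g(k) = ((k + 2)/(k + 1))/8 = ((2 + k)/(1 + k))/8 = (2 + k)/(8*(1 + k)))
n(q, T) = 7/48 (n(q, T) = (2 + 5)/(8*(1 + 5)) = (1/8)*7/6 = (1/8)*(1/6)*7 = 7/48)
l(Z) = 0
c(b, a) = 7/48
B = 7/48 ≈ 0.14583
B*(-534 - 1*(-258)) = 7*(-534 - 1*(-258))/48 = 7*(-534 + 258)/48 = (7/48)*(-276) = -161/4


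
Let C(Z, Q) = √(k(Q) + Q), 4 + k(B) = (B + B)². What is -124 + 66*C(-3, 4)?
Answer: 404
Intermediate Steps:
k(B) = -4 + 4*B² (k(B) = -4 + (B + B)² = -4 + (2*B)² = -4 + 4*B²)
C(Z, Q) = √(-4 + Q + 4*Q²) (C(Z, Q) = √((-4 + 4*Q²) + Q) = √(-4 + Q + 4*Q²))
-124 + 66*C(-3, 4) = -124 + 66*√(-4 + 4 + 4*4²) = -124 + 66*√(-4 + 4 + 4*16) = -124 + 66*√(-4 + 4 + 64) = -124 + 66*√64 = -124 + 66*8 = -124 + 528 = 404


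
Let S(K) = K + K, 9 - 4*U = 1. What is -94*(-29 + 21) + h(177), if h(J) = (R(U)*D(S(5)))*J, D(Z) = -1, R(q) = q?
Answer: 398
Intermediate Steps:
U = 2 (U = 9/4 - 1/4*1 = 9/4 - 1/4 = 2)
S(K) = 2*K
h(J) = -2*J (h(J) = (2*(-1))*J = -2*J)
-94*(-29 + 21) + h(177) = -94*(-29 + 21) - 2*177 = -94*(-8) - 354 = 752 - 354 = 398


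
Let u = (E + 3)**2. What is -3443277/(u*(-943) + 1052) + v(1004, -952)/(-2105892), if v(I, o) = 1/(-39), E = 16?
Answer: 16635035904391/1639556957844 ≈ 10.146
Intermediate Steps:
v(I, o) = -1/39
u = 361 (u = (16 + 3)**2 = 19**2 = 361)
-3443277/(u*(-943) + 1052) + v(1004, -952)/(-2105892) = -3443277/(361*(-943) + 1052) - 1/39/(-2105892) = -3443277/(-340423 + 1052) - 1/39*(-1/2105892) = -3443277/(-339371) + 1/82129788 = -3443277*(-1/339371) + 1/82129788 = 3443277/339371 + 1/82129788 = 16635035904391/1639556957844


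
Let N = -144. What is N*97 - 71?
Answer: -14039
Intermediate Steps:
N*97 - 71 = -144*97 - 71 = -13968 - 71 = -14039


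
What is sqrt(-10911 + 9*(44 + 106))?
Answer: I*sqrt(9561) ≈ 97.78*I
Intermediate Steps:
sqrt(-10911 + 9*(44 + 106)) = sqrt(-10911 + 9*150) = sqrt(-10911 + 1350) = sqrt(-9561) = I*sqrt(9561)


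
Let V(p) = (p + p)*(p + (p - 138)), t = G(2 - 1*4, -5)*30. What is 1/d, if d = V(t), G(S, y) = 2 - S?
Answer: 1/24480 ≈ 4.0850e-5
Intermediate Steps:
t = 120 (t = (2 - (2 - 1*4))*30 = (2 - (2 - 4))*30 = (2 - 1*(-2))*30 = (2 + 2)*30 = 4*30 = 120)
V(p) = 2*p*(-138 + 2*p) (V(p) = (2*p)*(p + (-138 + p)) = (2*p)*(-138 + 2*p) = 2*p*(-138 + 2*p))
d = 24480 (d = 4*120*(-69 + 120) = 4*120*51 = 24480)
1/d = 1/24480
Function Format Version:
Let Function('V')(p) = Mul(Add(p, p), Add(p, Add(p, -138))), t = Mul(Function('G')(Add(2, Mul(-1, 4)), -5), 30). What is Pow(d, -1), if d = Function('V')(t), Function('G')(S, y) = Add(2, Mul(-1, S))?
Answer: Rational(1, 24480) ≈ 4.0850e-5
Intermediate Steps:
t = 120 (t = Mul(Add(2, Mul(-1, Add(2, Mul(-1, 4)))), 30) = Mul(Add(2, Mul(-1, Add(2, -4))), 30) = Mul(Add(2, Mul(-1, -2)), 30) = Mul(Add(2, 2), 30) = Mul(4, 30) = 120)
Function('V')(p) = Mul(2, p, Add(-138, Mul(2, p))) (Function('V')(p) = Mul(Mul(2, p), Add(p, Add(-138, p))) = Mul(Mul(2, p), Add(-138, Mul(2, p))) = Mul(2, p, Add(-138, Mul(2, p))))
d = 24480 (d = Mul(4, 120, Add(-69, 120)) = Mul(4, 120, 51) = 24480)
Pow(d, -1) = Pow(24480, -1) = Rational(1, 24480)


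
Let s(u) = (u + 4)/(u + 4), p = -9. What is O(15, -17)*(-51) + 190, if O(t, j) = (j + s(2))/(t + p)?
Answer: 326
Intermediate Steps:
s(u) = 1 (s(u) = (4 + u)/(4 + u) = 1)
O(t, j) = (1 + j)/(-9 + t) (O(t, j) = (j + 1)/(t - 9) = (1 + j)/(-9 + t))
O(15, -17)*(-51) + 190 = ((1 - 17)/(-9 + 15))*(-51) + 190 = (-16/6)*(-51) + 190 = ((1/6)*(-16))*(-51) + 190 = -8/3*(-51) + 190 = 136 + 190 = 326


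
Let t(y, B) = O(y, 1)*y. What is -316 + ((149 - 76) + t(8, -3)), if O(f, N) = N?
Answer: -235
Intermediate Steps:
t(y, B) = y (t(y, B) = 1*y = y)
-316 + ((149 - 76) + t(8, -3)) = -316 + ((149 - 76) + 8) = -316 + (73 + 8) = -316 + 81 = -235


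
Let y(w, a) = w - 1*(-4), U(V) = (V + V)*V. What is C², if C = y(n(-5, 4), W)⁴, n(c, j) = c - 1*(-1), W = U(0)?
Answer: 0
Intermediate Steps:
U(V) = 2*V² (U(V) = (2*V)*V = 2*V²)
W = 0 (W = 2*0² = 2*0 = 0)
n(c, j) = 1 + c (n(c, j) = c + 1 = 1 + c)
y(w, a) = 4 + w (y(w, a) = w + 4 = 4 + w)
C = 0 (C = (4 + (1 - 5))⁴ = (4 - 4)⁴ = 0⁴ = 0)
C² = 0² = 0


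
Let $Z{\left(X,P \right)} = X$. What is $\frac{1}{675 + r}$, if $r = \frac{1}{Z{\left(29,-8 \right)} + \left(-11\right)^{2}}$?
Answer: $\frac{150}{101251} \approx 0.0014815$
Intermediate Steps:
$r = \frac{1}{150}$ ($r = \frac{1}{29 + \left(-11\right)^{2}} = \frac{1}{29 + 121} = \frac{1}{150} \approx 0.0066667$)
$\frac{1}{675 + r} = \frac{1}{675 + \frac{1}{150}} = \frac{1}{\frac{101251}{150}} = \frac{150}{101251}$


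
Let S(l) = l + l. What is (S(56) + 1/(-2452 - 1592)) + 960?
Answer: 4335167/4044 ≈ 1072.0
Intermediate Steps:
S(l) = 2*l
(S(56) + 1/(-2452 - 1592)) + 960 = (2*56 + 1/(-2452 - 1592)) + 960 = (112 + 1/(-4044)) + 960 = (112 - 1/4044) + 960 = 452927/4044 + 960 = 4335167/4044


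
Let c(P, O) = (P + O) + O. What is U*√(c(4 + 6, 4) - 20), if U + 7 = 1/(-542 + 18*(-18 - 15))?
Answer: -7953*I*√2/1136 ≈ -9.9007*I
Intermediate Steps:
c(P, O) = P + 2*O (c(P, O) = (O + P) + O = P + 2*O)
U = -7953/1136 (U = -7 + 1/(-542 + 18*(-18 - 15)) = -7 + 1/(-542 + 18*(-33)) = -7 + 1/(-542 - 594) = -7 + 1/(-1136) = -7 - 1/1136 = -7953/1136 ≈ -7.0009)
U*√(c(4 + 6, 4) - 20) = -7953*√(((4 + 6) + 2*4) - 20)/1136 = -7953*√((10 + 8) - 20)/1136 = -7953*√(18 - 20)/1136 = -7953*I*√2/1136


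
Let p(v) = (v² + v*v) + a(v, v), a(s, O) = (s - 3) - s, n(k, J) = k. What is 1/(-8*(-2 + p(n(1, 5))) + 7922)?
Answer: 1/7946 ≈ 0.00012585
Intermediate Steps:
a(s, O) = -3 (a(s, O) = (-3 + s) - s = -3)
p(v) = -3 + 2*v² (p(v) = (v² + v*v) - 3 = (v² + v²) - 3 = 2*v² - 3 = -3 + 2*v²)
1/(-8*(-2 + p(n(1, 5))) + 7922) = 1/(-8*(-2 + (-3 + 2*1²)) + 7922) = 1/(-8*(-2 + (-3 + 2*1)) + 7922) = 1/(-8*(-2 + (-3 + 2)) + 7922) = 1/(-8*(-2 - 1) + 7922) = 1/(-8*(-3) + 7922) = 1/(24 + 7922) = 1/7946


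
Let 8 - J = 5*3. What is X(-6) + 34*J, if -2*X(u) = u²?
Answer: -256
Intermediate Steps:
X(u) = -u²/2
J = -7 (J = 8 - 5*3 = 8 - 1*15 = 8 - 15 = -7)
X(-6) + 34*J = -½*(-6)² + 34*(-7) = -½*36 - 238 = -18 - 238 = -256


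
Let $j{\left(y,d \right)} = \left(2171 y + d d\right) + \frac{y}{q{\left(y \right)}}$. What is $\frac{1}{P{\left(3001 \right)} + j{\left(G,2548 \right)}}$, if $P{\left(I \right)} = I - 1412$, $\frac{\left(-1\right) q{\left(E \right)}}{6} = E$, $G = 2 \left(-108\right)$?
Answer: $\frac{6}{36149741} \approx 1.6598 \cdot 10^{-7}$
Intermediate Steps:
$G = -216$
$q{\left(E \right)} = - 6 E$
$P{\left(I \right)} = -1412 + I$
$j{\left(y,d \right)} = - \frac{1}{6} + d^{2} + 2171 y$ ($j{\left(y,d \right)} = \left(2171 y + d d\right) + \frac{y}{\left(-6\right) y} = \left(2171 y + d^{2}\right) + y \left(- \frac{1}{6 y}\right) = \left(d^{2} + 2171 y\right) - \frac{1}{6} = - \frac{1}{6} + d^{2} + 2171 y$)
$\frac{1}{P{\left(3001 \right)} + j{\left(G,2548 \right)}} = \frac{1}{\left(-1412 + 3001\right) + \left(- \frac{1}{6} + 2548^{2} + 2171 \left(-216\right)\right)} = \frac{1}{1589 - - \frac{36140207}{6}} = \frac{1}{1589 + \frac{36140207}{6}} = \frac{1}{\frac{36149741}{6}} = \frac{6}{36149741}$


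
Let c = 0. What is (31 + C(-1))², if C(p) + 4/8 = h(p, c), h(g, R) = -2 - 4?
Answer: 2401/4 ≈ 600.25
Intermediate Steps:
h(g, R) = -6
C(p) = -13/2 (C(p) = -½ - 6 = -13/2)
(31 + C(-1))² = (31 - 13/2)² = (49/2)² = 2401/4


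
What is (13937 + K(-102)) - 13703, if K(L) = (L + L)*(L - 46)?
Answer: 30426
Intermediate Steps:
K(L) = 2*L*(-46 + L) (K(L) = (2*L)*(-46 + L) = 2*L*(-46 + L))
(13937 + K(-102)) - 13703 = (13937 + 2*(-102)*(-46 - 102)) - 13703 = (13937 + 2*(-102)*(-148)) - 13703 = (13937 + 30192) - 13703 = 44129 - 13703 = 30426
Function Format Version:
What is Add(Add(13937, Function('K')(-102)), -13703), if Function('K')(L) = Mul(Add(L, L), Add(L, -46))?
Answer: 30426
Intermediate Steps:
Function('K')(L) = Mul(2, L, Add(-46, L)) (Function('K')(L) = Mul(Mul(2, L), Add(-46, L)) = Mul(2, L, Add(-46, L)))
Add(Add(13937, Function('K')(-102)), -13703) = Add(Add(13937, Mul(2, -102, Add(-46, -102))), -13703) = Add(Add(13937, Mul(2, -102, -148)), -13703) = Add(Add(13937, 30192), -13703) = Add(44129, -13703) = 30426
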